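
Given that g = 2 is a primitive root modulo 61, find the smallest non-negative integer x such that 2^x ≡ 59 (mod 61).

31

Baby-step giant-step with m = ceil(sqrt(60)) = 8.
Baby table (2^j mod 61 for j=0..7):
  0:1  1:2  2:4  3:8  4:16  5:32  6:3  7:6
Giant step factor: 2^(-8) ≡ 56 (mod 61).
Scan 59·56^i mod 61 for i = 0, 1, …:
  i=0: 59   i=1: 10   i=2: 11   i=3: 6
Match at i=3, j=7: x = 3·8 + 7 = 31.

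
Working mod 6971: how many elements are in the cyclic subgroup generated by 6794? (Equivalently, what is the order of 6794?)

The order of 6794 must divide p − 1 = 6970 = 2 · 5 · 17 · 41.
Divisors: 1, 2, 5, 10, 17, 34, 41, 82, 85, 170, 205, 410, 697, 1394, 3485, 6970.
Check each in increasing order: 6794^1 ≡ 6794;  6794^2 ≡ 3445;  6794^5 ≡ 715;  6794^10 ≡ 2342;  6794^17 ≡ 2394;  6794^34 ≡ 1074;  6794^41 ≡ 4247;  6794^82 ≡ 3032;  6794^85 ≡ 6285;  6794^170 ≡ 3539;  6794^205 ≡ 446;  6794^410 ≡ 3728;  6794^697 ≡ 3149;  6794^1394 ≡ 3439;  6794^3485 ≡ 1.
Smallest exponent giving 1 is 3485.

3485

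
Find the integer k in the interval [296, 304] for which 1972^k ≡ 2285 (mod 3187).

299

Compute 1972^296 mod 3187 = 822, then multiply by 1972 repeatedly:
  1972^296=822  1972^297=1988  1972^298=326  1972^299=2285
Found 2285 at exponent 299.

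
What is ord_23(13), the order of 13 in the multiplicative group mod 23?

11

The order of 13 must divide p − 1 = 22 = 2 · 11.
Divisors: 1, 2, 11, 22.
Check each in increasing order: 13^1 ≡ 13;  13^2 ≡ 8;  13^11 ≡ 1.
Smallest exponent giving 1 is 11.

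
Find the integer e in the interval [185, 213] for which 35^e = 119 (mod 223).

Compute 35^185 mod 223 = 184, then multiply by 35 repeatedly:
  35^185=184  35^186=196  35^187=170  35^188=152  35^189=191
  35^190=218  35^191=48  35^192=119
Found 119 at exponent 192.

192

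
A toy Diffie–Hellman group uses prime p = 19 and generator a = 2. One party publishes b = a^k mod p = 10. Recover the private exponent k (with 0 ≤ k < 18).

17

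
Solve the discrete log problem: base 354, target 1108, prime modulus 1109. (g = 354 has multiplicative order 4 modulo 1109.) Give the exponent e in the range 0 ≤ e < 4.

2

Successive powers of 354 modulo 1109:
  354^0=1  354^1=354  354^2=1108
So 354^2 ≡ 1108 (mod 1109), giving e = 2.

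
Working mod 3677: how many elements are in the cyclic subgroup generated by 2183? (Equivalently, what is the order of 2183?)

3676

The order of 2183 must divide p − 1 = 3676 = 2^2 · 919.
Divisors: 1, 2, 4, 919, 1838, 3676.
Check each in increasing order: 2183^1 ≡ 2183;  2183^2 ≡ 97;  2183^4 ≡ 2055;  2183^919 ≡ 2368;  2183^1838 ≡ 3676;  2183^3676 ≡ 1.
Smallest exponent giving 1 is 3676.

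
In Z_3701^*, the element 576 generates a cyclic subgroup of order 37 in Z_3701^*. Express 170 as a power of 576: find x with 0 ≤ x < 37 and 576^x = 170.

7

Successive powers of 576 modulo 3701:
  576^0=1  576^1=576  576^2=2387  576^3=1841  576^4=1930  576^5=1380
  576^6=2866  576^7=170
So 576^7 ≡ 170 (mod 3701), giving x = 7.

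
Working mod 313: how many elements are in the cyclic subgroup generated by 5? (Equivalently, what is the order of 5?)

8

The order of 5 must divide p − 1 = 312 = 2^3 · 3 · 13.
Divisors: 1, 2, 3, 4, 6, 8, 12, 13, 24, 26, 39, 52, 78, 104, 156, 312.
Check each in increasing order: 5^1 ≡ 5;  5^2 ≡ 25;  5^3 ≡ 125;  5^4 ≡ 312;  5^6 ≡ 288;  5^8 ≡ 1.
Smallest exponent giving 1 is 8.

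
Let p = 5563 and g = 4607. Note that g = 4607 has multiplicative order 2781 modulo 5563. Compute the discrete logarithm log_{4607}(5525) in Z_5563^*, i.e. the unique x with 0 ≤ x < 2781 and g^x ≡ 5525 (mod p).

2593

Baby-step giant-step with m = ceil(sqrt(2781)) = 53.
Baby table (4607^j mod 5563 for j=0..52):
  0:1  1:4607  2:1604  3:1964  4:2710  5:1598  6:2137  7:4212
  8:940  9:2566  10:187  11:4807  12:5109  13:110  14:537  15:3987
  16:4646  17:3261  18:3327  19:1424  20:1591  21:3266  22:4110  23:3881
  24:285  25:127  26:974  27:3440  28:4656  29:4827  30:2678  31:4375
  32:876  33:2557  34:3228  35:1497  36:4122  37:3535  38:2844  39:1443
  40:116  41:364  42:2485  43:5304  44:2832  45:1789  46:3120  47:4611
  48:3343  49:2817  50:5003  51:1312  52:2966
Giant step factor: 4607^(-53) ≡ 1052 (mod 5563).
Scan 5525·1052^i mod 5563 for i = 0, 1, …:
  i=0: 5525   i=1: 4528   i=2: 1528   i=3: 5312
  i=4: 2972   i=5: 138   i=6: 538   i=7: 4113
  i=8: 4425   i=9: 4432     …   i=47: 2377
  i=48: 2817
Match at i=48, j=49: x = 48·53 + 49 = 2593.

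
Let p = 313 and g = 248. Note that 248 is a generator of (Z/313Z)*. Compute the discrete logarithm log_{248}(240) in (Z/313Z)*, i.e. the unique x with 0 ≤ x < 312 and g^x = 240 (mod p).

231

Baby-step giant-step with m = ceil(sqrt(312)) = 18.
Baby table (248^j mod 313 for j=0..17):
  0:1  1:248  2:156  3:189  4:235  5:62  6:39  7:282
  8:137  9:172  10:88  11:227  12:269  13:43  14:22  15:135
  16:302  17:89
Giant step factor: 248^(-18) ≡ 114 (mod 313).
Scan 240·114^i mod 313 for i = 0, 1, …:
  i=0: 240   i=1: 129   i=2: 308   i=3: 56
  i=4: 124   i=5: 51   i=6: 180   i=7: 175
  i=8: 231   i=9: 42   i=10: 93   i=11: 273
  i=12: 135
Match at i=12, j=15: x = 12·18 + 15 = 231.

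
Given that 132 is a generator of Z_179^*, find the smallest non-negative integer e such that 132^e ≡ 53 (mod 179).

Baby-step giant-step with m = ceil(sqrt(178)) = 14.
Baby table (132^j mod 179 for j=0..13):
  0:1  1:132  2:61  3:176  4:141  5:175  6:9  7:114
  8:12  9:152  10:16  11:143  12:81  13:131
Giant step factor: 132^(-14) ≡ 121 (mod 179).
Scan 53·121^i mod 179 for i = 0, 1, …:
  i=0: 53   i=1: 148   i=2: 8   i=3: 73
  i=4: 62   i=5: 163   i=6: 33   i=7: 55
  i=8: 32   i=9: 113   i=10: 69   i=11: 115
  i=12: 132
Match at i=12, j=1: e = 12·14 + 1 = 169.

169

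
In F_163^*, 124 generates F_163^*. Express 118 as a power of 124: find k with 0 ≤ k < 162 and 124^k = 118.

116

Baby-step giant-step with m = ceil(sqrt(162)) = 13.
Baby table (124^j mod 163 for j=0..12):
  0:1  1:124  2:54  3:13  4:145  5:50  6:6  7:92
  8:161  9:78  10:55  11:137  12:36
Giant step factor: 124^(-13) ≡ 44 (mod 163).
Scan 118·44^i mod 163 for i = 0, 1, …:
  i=0: 118   i=1: 139   i=2: 85   i=3: 154
  i=4: 93   i=5: 17   i=6: 96   i=7: 149
  i=8: 36
Match at i=8, j=12: k = 8·13 + 12 = 116.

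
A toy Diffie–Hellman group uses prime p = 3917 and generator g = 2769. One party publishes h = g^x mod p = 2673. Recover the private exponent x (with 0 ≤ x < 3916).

3571

Baby-step giant-step with m = ceil(sqrt(3916)) = 63.
Baby table (2769^j mod 3917 for j=0..62):
  0:1  1:2769  2:1792  3:3126  4:3241  5:482  6:2878  7:2004
  8:2604  9:3196  10:1221  11:578  12:2346  13:1688  14:1091  15:972
  16:489  17:2676  18:2797  19:984  20:2381  21:678  22:1139  23:706
  24:331  25:3878  26:1685  27:618  28:3430  29:2862  30:787  31:1351
  32:184  33:286  34:700  35:3302  36:960  37:2514  38:757  39:538
  40:1262  41:514  42:1395  43:593  44:794  45:1149  46:977  47:2583
  48:3802  49:2759  50:1521  51:874  52:3317  53:3325  54:1975  55:643
  56:2149  57:658  58:597  59:119  60:483  61:1730  62:3796
Giant step factor: 2769^(-63) ≡ 1871 (mod 3917).
Scan 2673·1871^i mod 3917 for i = 0, 1, …:
  i=0: 2673   i=1: 3091   i=2: 1769   i=3: 3851
  i=4: 1858   i=5: 1939   i=6: 727   i=7: 1018
  i=8: 1016   i=9: 1191     …   i=55: 1851
  i=56: 593
Match at i=56, j=43: x = 56·63 + 43 = 3571.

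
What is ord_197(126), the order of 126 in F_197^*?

The order of 126 must divide p − 1 = 196 = 2^2 · 7^2.
Divisors: 1, 2, 4, 7, 14, 28, 49, 98, 196.
Check each in increasing order: 126^1 ≡ 126;  126^2 ≡ 116;  126^4 ≡ 60;  126^7 ≡ 113;  126^14 ≡ 161;  126^28 ≡ 114;  126^49 ≡ 183;  126^98 ≡ 196;  126^196 ≡ 1.
Smallest exponent giving 1 is 196.

196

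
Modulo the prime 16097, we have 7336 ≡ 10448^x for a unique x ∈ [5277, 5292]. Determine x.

5287

Compute 10448^5277 mod 16097 = 12105, then multiply by 10448 repeatedly:
  10448^5277=12105  10448^5278=15008  10448^5279=2707  10448^5280=307  10448^5281=4233
  10448^5282=7925  10448^5283=13529  10448^5284=3235  10448^5285=11677  10448^5286=2133
  10448^5287=7336
Found 7336 at exponent 5287.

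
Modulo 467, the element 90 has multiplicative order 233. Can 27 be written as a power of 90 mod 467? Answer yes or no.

yes

27 ∈ ⟨90⟩ iff 27^233 ≡ 1 (mod 467), since |⟨90⟩| = 233.
27^233 mod 467 = 1.
Since 1 = 1, 27 lies in the subgroup.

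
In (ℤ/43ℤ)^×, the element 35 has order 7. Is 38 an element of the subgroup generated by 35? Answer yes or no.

no

⟨35⟩ has order 7; its elements mod 43 are {1, 4, 11, 16, 21, 35, 41}.
38 is not in this set.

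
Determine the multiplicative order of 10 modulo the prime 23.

The order of 10 must divide p − 1 = 22 = 2 · 11.
Divisors: 1, 2, 11, 22.
Check each in increasing order: 10^1 ≡ 10;  10^2 ≡ 8;  10^11 ≡ 22;  10^22 ≡ 1.
Smallest exponent giving 1 is 22.

22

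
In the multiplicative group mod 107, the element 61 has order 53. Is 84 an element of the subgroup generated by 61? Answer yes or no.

no

84 ∈ ⟨61⟩ iff 84^53 ≡ 1 (mod 107), since |⟨61⟩| = 53.
84^53 mod 107 = 106.
Since 106 ≠ 1, 84 does not lie in the subgroup.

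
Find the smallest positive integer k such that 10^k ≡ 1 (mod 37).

The order of 10 must divide p − 1 = 36 = 2^2 · 3^2.
Divisors: 1, 2, 3, 4, 6, 9, 12, 18, 36.
Check each in increasing order: 10^1 ≡ 10;  10^2 ≡ 26;  10^3 ≡ 1.
Smallest exponent giving 1 is 3.

3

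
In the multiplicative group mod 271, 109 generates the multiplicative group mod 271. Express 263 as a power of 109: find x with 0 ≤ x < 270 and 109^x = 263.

Baby-step giant-step with m = ceil(sqrt(270)) = 17.
Baby table (109^j mod 271 for j=0..16):
  0:1  1:109  2:228  3:191  4:223  5:188  6:167  7:46
  8:136  9:190  10:114  11:231  12:247  13:94  14:219  15:23
  16:68
Giant step factor: 109^(-17) ≡ 97 (mod 271).
Scan 263·97^i mod 271 for i = 0, 1, …:
  i=0: 263   i=1: 37   i=2: 66   i=3: 169
  i=4: 133   i=5: 164   i=6: 190
Match at i=6, j=9: x = 6·17 + 9 = 111.

111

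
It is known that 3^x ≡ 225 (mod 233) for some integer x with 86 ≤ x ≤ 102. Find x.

Compute 3^86 mod 233 = 123, then multiply by 3 repeatedly:
  3^86=123  3^87=136  3^88=175  3^89=59  3^90=177
  3^91=65  3^92=195  3^93=119  3^94=124  3^95=139
  3^96=184  3^97=86  3^98=25  3^99=75  3^100=225
Found 225 at exponent 100.

100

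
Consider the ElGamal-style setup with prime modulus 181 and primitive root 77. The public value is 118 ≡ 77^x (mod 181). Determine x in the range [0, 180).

Baby-step giant-step with m = ceil(sqrt(180)) = 14.
Baby table (77^j mod 181 for j=0..13):
  0:1  1:77  2:137  3:51  4:126  5:109  6:67  7:91
  8:129  9:159  10:116  11:63  12:145  13:124
Giant step factor: 77^(-14) ≡ 4 (mod 181).
Scan 118·4^i mod 181 for i = 0, 1, …:
  i=0: 118   i=1: 110   i=2: 78   i=3: 131
  i=4: 162   i=5: 105   i=6: 58   i=7: 51
Match at i=7, j=3: x = 7·14 + 3 = 101.

101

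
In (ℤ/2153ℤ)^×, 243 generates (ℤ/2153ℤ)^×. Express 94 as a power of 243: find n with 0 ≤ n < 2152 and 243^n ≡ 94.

2011

Baby-step giant-step with m = ceil(sqrt(2152)) = 47.
Baby table (243^j mod 2153 for j=0..46):
  0:1  1:243  2:918  3:1315  4:901  5:1490  6:366  7:665
  8:120  9:1171  10:357  11:631  12:470  13:101  14:860  15:139
  16:1482  17:575  18:1933  19:365  20:422  21:1355  22:2009  23:1609
  24:1294  25:104  26:1589  27:740  28:1121  29:1125  30:2097  31:1463
  32:264  33:1715  34:1216  35:527  36:1034  37:1514  38:1892  39:1167
  40:1538  41:1265  42:1669  43:803  44:1359  45:828  46:975
Giant step factor: 243^(-47) ≡ 68 (mod 2153).
Scan 94·68^i mod 2153 for i = 0, 1, …:
  i=0: 94   i=1: 2086   i=2: 1903   i=3: 224
  i=4: 161   i=5: 183   i=6: 1679   i=7: 63
  i=8: 2131   i=9: 657     …   i=41: 1732
  i=42: 1514
Match at i=42, j=37: n = 42·47 + 37 = 2011.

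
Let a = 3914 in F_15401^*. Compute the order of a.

15400

The order of 3914 must divide p − 1 = 15400 = 2^3 · 5^2 · 7 · 11.
Divisors: 1, 2, 4, 5, 7, 8, 10, 11, 14, 20, 22, 25, 28, 35, 40, 44, 50, 55, 56, 70, 77, 88, 100, 110, 140, 154, 175, 200, 220, 275, 280, 308, 350, 385, 440, 550, 616, 700, 770, 1100, 1400, 1540, 1925, 2200, 3080, 3850, 7700, 15400.
Check each in increasing order: 3914^1 ≡ 3914;  3914^2 ≡ 10802;  3914^4 ≡ 5228;  3914^5 ≡ 9864;  3914^7 ≡ 6810;  3914^8 ≡ 10610;  3914^10 ≡ 10379;  3914^11 ≡ 10969;  3914^14 ≡ 3689;  3914^20 ≡ 9047;  3914^22 ≡ 6349;  3914^25 ≡ 6214;  3914^28 ≡ 9638;  3914^35 ≡ 11119;  3914^40 ≡ 7295;  3914^44 ≡ 5384;  3914^50 ≡ 3489;  3914^55 ≡ 9662;  3914^56 ≡ 7613;  3914^70 ≡ 8334;  3914^77 ≡ 1855;  3914^88 ≡ 2774;  3914^100 ≡ 6331;  3914^110 ≡ 8783;  3914^140 ≡ 12447;  3914^154 ≡ 6602;  3914^175 ≡ 4807;  3914^200 ≡ 8159;  3914^220 ≡ 12881;  3914^275 ≡ 741;  3914^280 ≡ 9150;  3914^308 ≡ 1574;  3914^350 ≡ 5749;  3914^385 ≡ 8981;  3914^440 ≡ 5188;  3914^550 ≡ 10046;  3914^616 ≡ 13316;  3914^700 ≡ 455;  3914^770 ≡ 3324;  3914^1100 ≡ 14764;  3914^1400 ≡ 6812;  3914^1540 ≡ 6459;  3914^1925 ≡ 8113;  3914^2200 ≡ 5343;  3914^3080 ≡ 12773;  3914^3850 ≡ 12296;  3914^7700 ≡ 15400;  3914^15400 ≡ 1.
Smallest exponent giving 1 is 15400.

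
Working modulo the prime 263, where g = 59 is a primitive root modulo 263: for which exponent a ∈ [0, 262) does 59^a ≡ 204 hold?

Baby-step giant-step with m = ceil(sqrt(262)) = 17.
Baby table (59^j mod 263 for j=0..16):
  0:1  1:59  2:62  3:239  4:162  5:90  6:50  7:57
  8:207  9:115  10:210  11:29  12:133  13:220  14:93  15:227
  16:243
Giant step factor: 59^(-17) ≡ 113 (mod 263).
Scan 204·113^i mod 263 for i = 0, 1, …:
  i=0: 204   i=1: 171   i=2: 124   i=3: 73
  i=4: 96   i=5: 65   i=6: 244   i=7: 220
Match at i=7, j=13: a = 7·17 + 13 = 132.

132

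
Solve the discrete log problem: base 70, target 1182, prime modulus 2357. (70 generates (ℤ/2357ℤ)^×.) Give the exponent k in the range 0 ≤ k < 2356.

1680

Baby-step giant-step with m = ceil(sqrt(2356)) = 49.
Baby table (70^j mod 2357 for j=0..48):
  0:1  1:70  2:186  3:1235  4:1598  5:1081  6:246  7:721
  8:973  9:2114  10:1846  11:1942  12:1591  13:591  14:1301  15:1504
  16:1572  17:1618  18:124  19:1609  20:1851  21:2292  22:164  23:2052
  24:2220  25:2195  26:445  27:509  28:275  29:394  30:1653  31:217
  32:1048  33:293  34:1654  35:287  36:1234  37:1528  38:895  39:1368
  40:1480  41:2249  42:1868  43:1125  44:969  45:1834  46:1102  47:1716
  48:2270
Giant step factor: 70^(-49) ≡ 543 (mod 2357).
Scan 1182·543^i mod 2357 for i = 0, 1, …:
  i=0: 1182   i=1: 722   i=2: 784   i=3: 1452
  i=4: 1198   i=5: 2339   i=6: 2011   i=7: 682
  i=8: 277   i=9: 1920     …   i=33: 1144
  i=34: 1301
Match at i=34, j=14: k = 34·49 + 14 = 1680.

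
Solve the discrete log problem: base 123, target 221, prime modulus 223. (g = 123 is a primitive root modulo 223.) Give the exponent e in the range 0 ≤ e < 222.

9

Successive powers of 123 modulo 223:
  123^0=1  123^1=123  123^2=188  123^3=155  123^4=110  123^5=150
  123^6=164  123^7=102  123^8=58  123^9=221
So 123^9 ≡ 221 (mod 223), giving e = 9.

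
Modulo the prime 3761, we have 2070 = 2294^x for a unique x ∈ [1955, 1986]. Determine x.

Compute 2294^1955 mod 3761 = 3374, then multiply by 2294 repeatedly:
  2294^1955=3374  2294^1956=3579  2294^1957=3724  2294^1958=1625  2294^1959=599
  2294^1960=1341  2294^1961=3517  2294^1962=653  2294^1963=1104  2294^1964=1423
  2294^1965=3575  2294^1966=2070
Found 2070 at exponent 1966.

1966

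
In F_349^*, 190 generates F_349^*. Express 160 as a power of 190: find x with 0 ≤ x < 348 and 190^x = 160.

29

Successive powers of 190 modulo 349:
  190^0=1  190^1=190  190^2=153  190^3=103  190^4=26  190^5=54
  190^6=139  190^7=235  190^8=327  190^9=8  190^10=124  190^11=177
  190^12=126  190^13=208  190^14=83  190^15=65  190^16=135  190^17=173
  190^18=64  190^19=294  190^20=20  190^21=310  190^22=268  190^23=315
  190^24=171  190^25=33  190^26=337  190^27=163  190^28=258  190^29=160
So 190^29 ≡ 160 (mod 349), giving x = 29.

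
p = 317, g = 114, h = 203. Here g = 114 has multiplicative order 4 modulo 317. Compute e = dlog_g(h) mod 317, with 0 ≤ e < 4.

3

Successive powers of 114 modulo 317:
  114^0=1  114^1=114  114^2=316  114^3=203
So 114^3 ≡ 203 (mod 317), giving e = 3.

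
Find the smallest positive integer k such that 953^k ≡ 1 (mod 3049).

1524

The order of 953 must divide p − 1 = 3048 = 2^3 · 3 · 127.
Divisors: 1, 2, 3, 4, 6, 8, 12, 24, 127, 254, 381, 508, 762, 1016, 1524, 3048.
Check each in increasing order: 953^1 ≡ 953;  953^2 ≡ 2656;  953^3 ≡ 498;  953^4 ≡ 1999;  953^6 ≡ 1035;  953^8 ≡ 1811;  953^12 ≡ 1026;  953^24 ≡ 771;  953^127 ≡ 108;  953^254 ≡ 2517;  953^381 ≡ 475;  953^508 ≡ 2516;  953^762 ≡ 3048;  953^1016 ≡ 532;  953^1524 ≡ 1.
Smallest exponent giving 1 is 1524.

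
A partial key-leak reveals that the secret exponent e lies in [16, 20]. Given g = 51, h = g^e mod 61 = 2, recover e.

17

Compute 51^16 mod 61 = 12, then multiply by 51 repeatedly:
  51^16=12  51^17=2
Found 2 at exponent 17.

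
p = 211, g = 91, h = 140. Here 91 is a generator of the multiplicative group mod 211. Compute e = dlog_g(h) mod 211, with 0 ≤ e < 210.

21

Baby-step giant-step with m = ceil(sqrt(210)) = 15.
Baby table (91^j mod 211 for j=0..14):
  0:1  1:91  2:52  3:90  4:172  5:38  6:82  7:77
  8:44  9:206  10:178  11:162  12:183  13:195  14:21
Giant step factor: 91^(-15) ≡ 88 (mod 211).
Scan 140·88^i mod 211 for i = 0, 1, …:
  i=0: 140   i=1: 82
Match at i=1, j=6: e = 1·15 + 6 = 21.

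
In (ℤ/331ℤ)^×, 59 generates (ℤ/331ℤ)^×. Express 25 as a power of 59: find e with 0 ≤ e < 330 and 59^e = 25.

224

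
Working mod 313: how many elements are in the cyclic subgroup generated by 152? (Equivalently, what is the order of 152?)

52

The order of 152 must divide p − 1 = 312 = 2^3 · 3 · 13.
Divisors: 1, 2, 3, 4, 6, 8, 12, 13, 24, 26, 39, 52, 78, 104, 156, 312.
Check each in increasing order: 152^1 ≡ 152;  152^2 ≡ 255;  152^3 ≡ 261;  152^4 ≡ 234;  152^6 ≡ 200;  152^8 ≡ 294;  152^12 ≡ 249;  152^13 ≡ 288;  152^24 ≡ 27;  152^26 ≡ 312;  152^39 ≡ 25;  152^52 ≡ 1.
Smallest exponent giving 1 is 52.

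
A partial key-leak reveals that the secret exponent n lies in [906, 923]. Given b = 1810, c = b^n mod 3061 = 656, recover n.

911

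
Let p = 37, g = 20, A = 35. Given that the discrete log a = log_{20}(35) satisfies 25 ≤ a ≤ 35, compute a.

31

Compute 20^25 mod 37 = 15, then multiply by 20 repeatedly:
  20^25=15  20^26=4  20^27=6  20^28=9  20^29=32
  20^30=11  20^31=35
Found 35 at exponent 31.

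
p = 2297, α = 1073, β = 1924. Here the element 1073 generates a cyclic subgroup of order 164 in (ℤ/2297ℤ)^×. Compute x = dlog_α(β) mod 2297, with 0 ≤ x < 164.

27

Baby-step giant-step with m = ceil(sqrt(164)) = 13.
Baby table (1073^j mod 2297 for j=0..12):
  0:1  1:1073  2:532  3:1180  4:493  5:679  6:418  7:599
  8:1864  9:1682  10:1641  11:1291  12:152
Giant step factor: 1073^(-13) ≡ 1021 (mod 2297).
Scan 1924·1021^i mod 2297 for i = 0, 1, …:
  i=0: 1924   i=1: 469   i=2: 1073
Match at i=2, j=1: x = 2·13 + 1 = 27.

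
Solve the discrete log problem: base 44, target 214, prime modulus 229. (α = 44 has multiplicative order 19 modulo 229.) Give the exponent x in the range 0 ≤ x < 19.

11

Successive powers of 44 modulo 229:
  44^0=1  44^1=44  44^2=104  44^3=225  44^4=53  44^5=42
  44^6=16  44^7=17  44^8=61  44^9=165  44^10=161  44^11=214
So 44^11 ≡ 214 (mod 229), giving x = 11.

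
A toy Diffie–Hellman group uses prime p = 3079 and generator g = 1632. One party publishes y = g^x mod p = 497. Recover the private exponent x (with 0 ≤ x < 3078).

Baby-step giant-step with m = ceil(sqrt(3078)) = 56.
Baby table (1632^j mod 3079 for j=0..55):
  0:1  1:1632  2:89  3:535  4:1763  5:1430  6:2957  7:1031
  8:1458  9:2468  10:444  11:1043  12:2568  13:457  14:706  15:646
  16:1254  17:2072  18:762  19:2747  20:80  21:1242  22:962  23:2773
  24:2485  25:477  26:2556  27:2426  28:2717  29:384  30:1651  31:307
  32:2226  33:2691  34:1058  35:2416  36:1792  37:2573  38:2459  39:1151
  40:242  41:832  42:3064  43:152  44:1744  45:1212  46:1266  47:103
  48:1830  49:3009  50:2762  51:3007  52:2577  53:2829  54:1507  55:2382
Giant step factor: 1632^(-56) ≡ 1750 (mod 3079).
Scan 497·1750^i mod 3079 for i = 0, 1, …:
  i=0: 497   i=1: 1472   i=2: 1956   i=3: 2231
  i=4: 78   i=5: 1024   i=6: 22   i=7: 1552
  i=8: 322   i=9: 43     …   i=14: 1879
  i=15: 2957
Match at i=15, j=6: x = 15·56 + 6 = 846.

846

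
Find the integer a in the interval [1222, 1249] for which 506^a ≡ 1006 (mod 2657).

1229

Compute 506^1222 mod 2657 = 1412, then multiply by 506 repeatedly:
  506^1222=1412  506^1223=2396  506^1224=784  506^1225=811  506^1226=1188
  506^1227=646  506^1228=65  506^1229=1006
Found 1006 at exponent 1229.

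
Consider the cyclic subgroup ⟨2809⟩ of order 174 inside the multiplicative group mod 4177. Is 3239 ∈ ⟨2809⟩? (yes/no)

no

3239 ∈ ⟨2809⟩ iff 3239^174 ≡ 1 (mod 4177), since |⟨2809⟩| = 174.
3239^174 mod 4177 = 2197.
Since 2197 ≠ 1, 3239 does not lie in the subgroup.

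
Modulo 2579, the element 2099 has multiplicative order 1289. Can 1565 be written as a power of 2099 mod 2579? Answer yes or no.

yes

1565 ∈ ⟨2099⟩ iff 1565^1289 ≡ 1 (mod 2579), since |⟨2099⟩| = 1289.
1565^1289 mod 2579 = 1.
Since 1 = 1, 1565 lies in the subgroup.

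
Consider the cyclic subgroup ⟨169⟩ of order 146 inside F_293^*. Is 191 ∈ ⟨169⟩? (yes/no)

yes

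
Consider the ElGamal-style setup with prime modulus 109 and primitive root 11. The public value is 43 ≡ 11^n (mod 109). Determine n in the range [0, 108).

42

Baby-step giant-step with m = ceil(sqrt(108)) = 11.
Baby table (11^j mod 109 for j=0..10):
  0:1  1:11  2:12  3:23  4:35  5:58  6:93  7:42
  8:26  9:68  10:94
Giant step factor: 11^(-11) ≡ 72 (mod 109).
Scan 43·72^i mod 109 for i = 0, 1, …:
  i=0: 43   i=1: 44   i=2: 7   i=3: 68
Match at i=3, j=9: n = 3·11 + 9 = 42.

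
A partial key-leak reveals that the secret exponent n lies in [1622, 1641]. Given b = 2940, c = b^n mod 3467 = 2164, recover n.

1626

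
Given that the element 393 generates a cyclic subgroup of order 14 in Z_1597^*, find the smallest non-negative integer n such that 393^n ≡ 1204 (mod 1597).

8

Successive powers of 393 modulo 1597:
  393^0=1  393^1=393  393^2=1137  393^3=1278  393^4=796  393^5=1413
  393^6=1150  393^7=1596  393^8=1204
So 393^8 ≡ 1204 (mod 1597), giving n = 8.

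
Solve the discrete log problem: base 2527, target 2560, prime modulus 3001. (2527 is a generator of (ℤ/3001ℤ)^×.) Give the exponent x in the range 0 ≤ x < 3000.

2334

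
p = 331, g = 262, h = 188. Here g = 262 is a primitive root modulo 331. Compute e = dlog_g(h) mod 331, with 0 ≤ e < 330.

147

Baby-step giant-step with m = ceil(sqrt(330)) = 19.
Baby table (262^j mod 331 for j=0..18):
  0:1  1:262  2:127  3:174  4:241  5:252  6:155  7:228
  8:156  9:159  10:283  11:2  12:193  13:254  14:17  15:151
  16:173  17:310  18:125
Giant step factor: 262^(-19) ≡ 209 (mod 331).
Scan 188·209^i mod 331 for i = 0, 1, …:
  i=0: 188   i=1: 234   i=2: 249   i=3: 74
  i=4: 240   i=5: 179   i=6: 8   i=7: 17
Match at i=7, j=14: e = 7·19 + 14 = 147.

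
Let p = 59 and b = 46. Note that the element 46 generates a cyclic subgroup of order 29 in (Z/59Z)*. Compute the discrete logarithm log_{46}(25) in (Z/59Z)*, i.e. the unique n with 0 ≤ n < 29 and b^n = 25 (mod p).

Successive powers of 46 modulo 59:
  46^0=1  46^1=46  46^2=51  46^3=45  46^4=5  46^5=53
  46^6=19  46^7=48  46^8=25
So 46^8 ≡ 25 (mod 59), giving n = 8.

8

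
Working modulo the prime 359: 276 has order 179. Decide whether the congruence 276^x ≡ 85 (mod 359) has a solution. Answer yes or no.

yes

85 ∈ ⟨276⟩ iff 85^179 ≡ 1 (mod 359), since |⟨276⟩| = 179.
85^179 mod 359 = 1.
Since 1 = 1, 85 lies in the subgroup.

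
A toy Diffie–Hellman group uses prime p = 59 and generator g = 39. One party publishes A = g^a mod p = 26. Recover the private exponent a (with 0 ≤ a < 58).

Baby-step giant-step with m = ceil(sqrt(58)) = 8.
Baby table (39^j mod 59 for j=0..7):
  0:1  1:39  2:46  3:24  4:51  5:42  6:45  7:44
Giant step factor: 39^(-8) ≡ 12 (mod 59).
Scan 26·12^i mod 59 for i = 0, 1, …:
  i=0: 26   i=1: 17   i=2: 27   i=3: 29
  i=4: 53   i=5: 46
Match at i=5, j=2: a = 5·8 + 2 = 42.

42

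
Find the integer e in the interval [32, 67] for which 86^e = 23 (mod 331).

65

Compute 86^32 mod 331 = 183, then multiply by 86 repeatedly:
  86^32=183  86^33=181  86^34=9  86^35=112  86^36=33
  86^37=190  86^38=121  86^39=145  86^40=223  86^41=311
  86^42=266  86^43=37  86^44=203  86^45=246  86^46=303
  86^47=240  86^48=118  86^49=218  86^50=212  86^51=27
  86^52=5  86^53=99  86^54=239  86^55=32  86^56=104
  86^57=7  86^58=271  86^59=136  86^60=111  86^61=278
  86^62=76  86^63=247  86^64=58  86^65=23
Found 23 at exponent 65.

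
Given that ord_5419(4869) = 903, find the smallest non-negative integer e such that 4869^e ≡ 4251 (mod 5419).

700

Baby-step giant-step with m = ceil(sqrt(903)) = 31.
Baby table (4869^j mod 5419 for j=0..30):
  0:1  1:4869  2:4455  3:4557  4:2647  5:1861  6:641  7:5104
  8:5261  9:196  10:580  11:721  12:4456  13:4007  14:1683  15:999
  16:3288  17:1546  18:483  19:5300  20:422  21:917  22:5036  23:4728
  24:720  25:5006  26:4971  27:2545  28:3771  29:1427  30:905
Giant step factor: 4869^(-31) ≡ 5127 (mod 5419).
Scan 4251·5127^i mod 5419 for i = 0, 1, …:
  i=0: 4251   i=1: 5078   i=2: 2030   i=3: 3330
  i=4: 3060   i=5: 615   i=6: 4666   i=7: 3116
  i=8: 520   i=9: 5311     …   i=21: 685
  i=22: 483
Match at i=22, j=18: e = 22·31 + 18 = 700.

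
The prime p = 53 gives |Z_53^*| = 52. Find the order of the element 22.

52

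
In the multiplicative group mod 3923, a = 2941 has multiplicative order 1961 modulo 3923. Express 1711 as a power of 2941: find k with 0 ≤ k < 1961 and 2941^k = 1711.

359

Baby-step giant-step with m = ceil(sqrt(1961)) = 45.
Baby table (2941^j mod 3923 for j=0..44):
  0:1  1:2941  2:3189  3:2879  4:1305  5:1311  6:3265  7:2784
  8:443  9:427  10:447  11:422  12:1434  13:169  14:2731  15:1490
  16:99  17:857  18:1871  19:2565  20:3659  21:330  22:1549  23:1006
  24:704  25:3043  26:1100  27:2548  28:738  29:1039  30:3605  31:2359
  32:1955  33:2460  34:848  35:2863  36:1325  37:1286  38:354  39:1519
  40:3005  41:3109  42:2979  43:1180  44:2448
Giant step factor: 2941^(-45) ≡ 1291 (mod 3923).
Scan 1711·1291^i mod 3923 for i = 0, 1, …:
  i=0: 1711   i=1: 252   i=2: 3646   i=3: 3309
  i=4: 3695   i=5: 3800   i=6: 2050   i=7: 2448
Match at i=7, j=44: k = 7·45 + 44 = 359.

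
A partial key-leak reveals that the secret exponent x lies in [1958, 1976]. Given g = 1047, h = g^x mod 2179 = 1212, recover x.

1961

Compute 1047^1958 mod 2179 = 1904, then multiply by 1047 repeatedly:
  1047^1958=1904  1047^1959=1882  1047^1960=638  1047^1961=1212
Found 1212 at exponent 1961.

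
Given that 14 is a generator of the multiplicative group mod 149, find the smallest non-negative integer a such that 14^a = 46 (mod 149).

Baby-step giant-step with m = ceil(sqrt(148)) = 13.
Baby table (14^j mod 149 for j=0..12):
  0:1  1:14  2:47  3:62  4:123  5:83  6:119  7:27
  8:80  9:77  10:35  11:43  12:6
Giant step factor: 14^(-13) ≡ 55 (mod 149).
Scan 46·55^i mod 149 for i = 0, 1, …:
  i=0: 46   i=1: 146   i=2: 133   i=3: 14
Match at i=3, j=1: a = 3·13 + 1 = 40.

40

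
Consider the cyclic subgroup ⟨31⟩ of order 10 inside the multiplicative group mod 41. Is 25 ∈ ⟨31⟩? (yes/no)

yes

25 ∈ ⟨31⟩ iff 25^10 ≡ 1 (mod 41), since |⟨31⟩| = 10.
25^10 mod 41 = 1.
Since 1 = 1, 25 lies in the subgroup.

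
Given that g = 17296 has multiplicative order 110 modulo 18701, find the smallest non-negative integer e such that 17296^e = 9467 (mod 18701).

Baby-step giant-step with m = ceil(sqrt(110)) = 11.
Baby table (17296^j mod 18701 for j=0..10):
  0:1  1:17296  2:10420  3:2783  4:17095  5:12310  6:2875  7:41
  8:17199  9:15798  10:1897
Giant step factor: 17296^(-11) ≡ 4574 (mod 18701).
Scan 9467·4574^i mod 18701 for i = 0, 1, …:
  i=0: 9467   i=1: 9243   i=2: 13222   i=3: 17095
Match at i=3, j=4: e = 3·11 + 4 = 37.

37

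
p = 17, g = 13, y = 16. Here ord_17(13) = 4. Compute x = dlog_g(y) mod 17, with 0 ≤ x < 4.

2

Successive powers of 13 modulo 17:
  13^0=1  13^1=13  13^2=16
So 13^2 ≡ 16 (mod 17), giving x = 2.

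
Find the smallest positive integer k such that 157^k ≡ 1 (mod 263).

The order of 157 must divide p − 1 = 262 = 2 · 131.
Divisors: 1, 2, 131, 262.
Check each in increasing order: 157^1 ≡ 157;  157^2 ≡ 190;  157^131 ≡ 1.
Smallest exponent giving 1 is 131.

131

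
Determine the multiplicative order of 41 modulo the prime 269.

67

The order of 41 must divide p − 1 = 268 = 2^2 · 67.
Divisors: 1, 2, 4, 67, 134, 268.
Check each in increasing order: 41^1 ≡ 41;  41^2 ≡ 67;  41^4 ≡ 185;  41^67 ≡ 1.
Smallest exponent giving 1 is 67.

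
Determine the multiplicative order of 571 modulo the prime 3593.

The order of 571 must divide p − 1 = 3592 = 2^3 · 449.
Divisors: 1, 2, 4, 8, 449, 898, 1796, 3592.
Check each in increasing order: 571^1 ≡ 571;  571^2 ≡ 2671;  571^4 ≡ 2136;  571^8 ≡ 2979;  571^449 ≡ 1.
Smallest exponent giving 1 is 449.

449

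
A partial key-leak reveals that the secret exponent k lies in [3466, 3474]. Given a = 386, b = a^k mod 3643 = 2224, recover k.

3467

Compute 386^3466 mod 3643 = 3309, then multiply by 386 repeatedly:
  386^3466=3309  386^3467=2224
Found 2224 at exponent 3467.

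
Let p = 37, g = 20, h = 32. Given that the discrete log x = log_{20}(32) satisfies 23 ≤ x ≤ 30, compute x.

29

Compute 20^23 mod 37 = 19, then multiply by 20 repeatedly:
  20^23=19  20^24=10  20^25=15  20^26=4  20^27=6
  20^28=9  20^29=32
Found 32 at exponent 29.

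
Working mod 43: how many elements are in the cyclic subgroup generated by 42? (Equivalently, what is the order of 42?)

The order of 42 must divide p − 1 = 42 = 2 · 3 · 7.
Divisors: 1, 2, 3, 6, 7, 14, 21, 42.
Check each in increasing order: 42^1 ≡ 42;  42^2 ≡ 1.
Smallest exponent giving 1 is 2.

2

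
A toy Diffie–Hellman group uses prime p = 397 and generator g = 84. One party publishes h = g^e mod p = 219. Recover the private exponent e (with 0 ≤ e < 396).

Baby-step giant-step with m = ceil(sqrt(396)) = 20.
Baby table (84^j mod 397 for j=0..19):
  0:1  1:84  2:307  3:380  4:160  5:339  6:289  7:59
  8:192  9:248  10:188  11:309  12:151  13:377  14:305  15:212
  16:340  17:373  18:366  19:175
Giant step factor: 84^(-20) ≡ 361 (mod 397).
Scan 219·361^i mod 397 for i = 0, 1, …:
  i=0: 219   i=1: 56   i=2: 366
Match at i=2, j=18: e = 2·20 + 18 = 58.

58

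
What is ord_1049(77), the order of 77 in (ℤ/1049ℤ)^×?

1048

The order of 77 must divide p − 1 = 1048 = 2^3 · 131.
Divisors: 1, 2, 4, 8, 131, 262, 524, 1048.
Check each in increasing order: 77^1 ≡ 77;  77^2 ≡ 684;  77^4 ≡ 2;  77^8 ≡ 4;  77^131 ≡ 461;  77^262 ≡ 623;  77^524 ≡ 1048;  77^1048 ≡ 1.
Smallest exponent giving 1 is 1048.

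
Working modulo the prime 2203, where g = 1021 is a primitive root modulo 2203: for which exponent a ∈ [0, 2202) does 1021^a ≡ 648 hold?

1749

Baby-step giant-step with m = ceil(sqrt(2202)) = 47.
Baby table (1021^j mod 2203 for j=0..46):
  0:1  1:1021  2:422  3:1277  4:1844  5:1362  6:509  7:1984
  8:1107  9:108  10:118  11:1516  12:1330  13:882  14:1698  15:2100
  16:581  17:594  18:649  19:1729  20:706  21:445  22:527  23:535
  24:2094  25:1064  26:265  27:1799  28:1680  29:1346  30:1797  31:1841
  32:502  33:1446  34:356  35:2184  36:428  37:794  38:2173  39:212
  40:558  41:1344  42:1958  43:997  44:151  45:2164  46:2038
Giant step factor: 1021^(-47) ≡ 1759 (mod 2203).
Scan 648·1759^i mod 2203 for i = 0, 1, …:
  i=0: 648   i=1: 881   i=2: 970   i=3: 1108
  i=4: 1520   i=5: 1441   i=6: 1269   i=7: 532
  i=8: 1716   i=9: 334     …   i=36: 1002
  i=37: 118
Match at i=37, j=10: a = 37·47 + 10 = 1749.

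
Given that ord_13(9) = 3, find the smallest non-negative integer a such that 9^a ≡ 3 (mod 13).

Successive powers of 9 modulo 13:
  9^0=1  9^1=9  9^2=3
So 9^2 ≡ 3 (mod 13), giving a = 2.

2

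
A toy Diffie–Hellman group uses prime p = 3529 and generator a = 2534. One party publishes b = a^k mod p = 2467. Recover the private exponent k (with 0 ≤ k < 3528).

Baby-step giant-step with m = ceil(sqrt(3528)) = 60.
Baby table (2534^j mod 3529 for j=0..59):
  0:1  1:2534  2:1905  3:3127  4:1213  5:3512  6:2799  7:2905
  8:3305  9:553  10:289  11:1823  12:21  13:279  14:1186  15:2145
  16:770  17:3172  18:2315  19:1012  20:2354  21:1026  22:2540  23:2993
  24:441  25:2330  26:203  27:2697  28:2054  29:3090  30:2738  31:78
  32:28  33:372  34:405  35:2860  36:2203  37:3053  38:734  39:173
  40:786  41:1368  42:1034  43:1638  44:588  45:754  46:1447  47:67
  48:386  49:591  50:1298  51:104  52:2390  53:496  54:540  55:2637
  56:1761  57:1718  58:2155  59:1407
Giant step factor: 2534^(-60) ≡ 3364 (mod 3529).
Scan 2467·3364^i mod 3529 for i = 0, 1, …:
  i=0: 2467   i=1: 2309   i=2: 147   i=3: 448
  i=4: 189   i=5: 576   i=6: 243   i=7: 2253
  i=8: 2329   i=9: 376     …   i=21: 778
  i=22: 2203
Match at i=22, j=36: k = 22·60 + 36 = 1356.

1356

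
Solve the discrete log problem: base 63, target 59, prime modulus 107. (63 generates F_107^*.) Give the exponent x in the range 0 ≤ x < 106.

Baby-step giant-step with m = ceil(sqrt(106)) = 11.
Baby table (63^j mod 107 for j=0..10):
  0:1  1:63  2:10  3:95  4:100  5:94  6:37  7:84
  8:49  9:91  10:62
Giant step factor: 63^(-11) ≡ 2 (mod 107).
Scan 59·2^i mod 107 for i = 0, 1, …:
  i=0: 59   i=1: 11   i=2: 22   i=3: 44
  i=4: 88   i=5: 69   i=6: 31   i=7: 62
Match at i=7, j=10: x = 7·11 + 10 = 87.

87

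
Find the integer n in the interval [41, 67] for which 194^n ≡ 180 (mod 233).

45

Compute 194^41 mod 233 = 47, then multiply by 194 repeatedly:
  194^41=47  194^42=31  194^43=189  194^44=85  194^45=180
Found 180 at exponent 45.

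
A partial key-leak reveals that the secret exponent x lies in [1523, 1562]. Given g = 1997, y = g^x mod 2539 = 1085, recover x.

1523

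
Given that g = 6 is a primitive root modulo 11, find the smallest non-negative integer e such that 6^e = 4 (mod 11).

8

Successive powers of 6 modulo 11:
  6^0=1  6^1=6  6^2=3  6^3=7  6^4=9  6^5=10
  6^6=5  6^7=8  6^8=4
So 6^8 ≡ 4 (mod 11), giving e = 8.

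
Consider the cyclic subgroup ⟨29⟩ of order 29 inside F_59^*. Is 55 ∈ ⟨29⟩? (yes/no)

no

55 ∈ ⟨29⟩ iff 55^29 ≡ 1 (mod 59), since |⟨29⟩| = 29.
55^29 mod 59 = 58.
Since 58 ≠ 1, 55 does not lie in the subgroup.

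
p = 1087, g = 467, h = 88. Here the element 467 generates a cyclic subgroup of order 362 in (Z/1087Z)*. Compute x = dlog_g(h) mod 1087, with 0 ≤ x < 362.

271

Baby-step giant-step with m = ceil(sqrt(362)) = 20.
Baby table (467^j mod 1087 for j=0..19):
  0:1  1:467  2:689  3:11  4:789  5:1057  6:121  7:1070
  8:757  9:244  10:900  11:718  12:510  13:117  14:289  15:175
  16:200  17:1005  18:838  19:26
Giant step factor: 467^(-20) ≡ 1040 (mod 1087).
Scan 88·1040^i mod 1087 for i = 0, 1, …:
  i=0: 88   i=1: 212   i=2: 906   i=3: 898
  i=4: 187   i=5: 994   i=6: 23   i=7: 6
  i=8: 805   i=9: 210   i=10: 1000   i=11: 828
  i=12: 216   i=13: 718
Match at i=13, j=11: x = 13·20 + 11 = 271.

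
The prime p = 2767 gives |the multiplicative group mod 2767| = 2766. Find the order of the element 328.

3

The order of 328 must divide p − 1 = 2766 = 2 · 3 · 461.
Divisors: 1, 2, 3, 6, 461, 922, 1383, 2766.
Check each in increasing order: 328^1 ≡ 328;  328^2 ≡ 2438;  328^3 ≡ 1.
Smallest exponent giving 1 is 3.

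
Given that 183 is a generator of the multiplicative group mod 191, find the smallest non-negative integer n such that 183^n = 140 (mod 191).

Baby-step giant-step with m = ceil(sqrt(190)) = 14.
Baby table (183^j mod 191 for j=0..13):
  0:1  1:183  2:64  3:61  4:85  5:84  6:92  7:28
  8:158  9:73  10:180  11:88  12:60  13:93
Giant step factor: 183^(-14) ≡ 86 (mod 191).
Scan 140·86^i mod 191 for i = 0, 1, …:
  i=0: 140   i=1: 7   i=2: 29   i=3: 11
  i=4: 182   i=5: 181   i=6: 95   i=7: 148
  i=8: 122   i=9: 178   i=10: 28
Match at i=10, j=7: n = 10·14 + 7 = 147.

147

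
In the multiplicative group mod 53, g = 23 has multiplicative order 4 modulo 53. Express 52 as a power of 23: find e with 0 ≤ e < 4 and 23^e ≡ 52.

2

Successive powers of 23 modulo 53:
  23^0=1  23^1=23  23^2=52
So 23^2 ≡ 52 (mod 53), giving e = 2.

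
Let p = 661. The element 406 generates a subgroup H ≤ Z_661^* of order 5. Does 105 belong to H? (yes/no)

no

105 ∈ ⟨406⟩ iff 105^5 ≡ 1 (mod 661), since |⟨406⟩| = 5.
105^5 mod 661 = 241.
Since 241 ≠ 1, 105 does not lie in the subgroup.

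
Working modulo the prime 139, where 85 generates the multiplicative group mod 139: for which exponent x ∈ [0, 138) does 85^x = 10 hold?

117

Baby-step giant-step with m = ceil(sqrt(138)) = 12.
Baby table (85^j mod 139 for j=0..11):
  0:1  1:85  2:136  3:23  4:9  5:70  6:112  7:68
  8:81  9:74  10:35  11:56
Giant step factor: 85^(-12) ≡ 45 (mod 139).
Scan 10·45^i mod 139 for i = 0, 1, …:
  i=0: 10   i=1: 33   i=2: 95   i=3: 105
  i=4: 138   i=5: 94   i=6: 60   i=7: 59
  i=8: 14   i=9: 74
Match at i=9, j=9: x = 9·12 + 9 = 117.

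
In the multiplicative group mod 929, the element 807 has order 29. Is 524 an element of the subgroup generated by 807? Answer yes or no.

yes

524 ∈ ⟨807⟩ iff 524^29 ≡ 1 (mod 929), since |⟨807⟩| = 29.
524^29 mod 929 = 1.
Since 1 = 1, 524 lies in the subgroup.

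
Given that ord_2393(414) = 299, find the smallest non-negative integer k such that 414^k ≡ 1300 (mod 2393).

155

Baby-step giant-step with m = ceil(sqrt(299)) = 18.
Baby table (414^j mod 2393 for j=0..17):
  0:1  1:414  2:1493  3:708  4:1166  5:1731  6:1127  7:2336
  8:332  9:1047  10:325  11:542  12:1839  13:372  14:856  15:220
  16:146  17:619
Giant step factor: 414^(-18) ≡ 256 (mod 2393).
Scan 1300·256^i mod 2393 for i = 0, 1, …:
  i=0: 1300   i=1: 173   i=2: 1214   i=3: 2087
  i=4: 633   i=5: 1717   i=6: 1633   i=7: 1666
  i=8: 542
Match at i=8, j=11: k = 8·18 + 11 = 155.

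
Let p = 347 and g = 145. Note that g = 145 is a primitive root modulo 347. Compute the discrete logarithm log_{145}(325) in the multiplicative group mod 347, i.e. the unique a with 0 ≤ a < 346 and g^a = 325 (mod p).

344

Baby-step giant-step with m = ceil(sqrt(346)) = 19.
Baby table (145^j mod 347 for j=0..18):
  0:1  1:145  2:205  3:230  4:38  5:305  6:156  7:65
  8:56  9:139  10:29  11:41  12:46  13:77  14:61  15:170
  16:13  17:150  18:236
Giant step factor: 145^(-19) ≡ 60 (mod 347).
Scan 325·60^i mod 347 for i = 0, 1, …:
  i=0: 325   i=1: 68   i=2: 263   i=3: 165
  i=4: 184   i=5: 283   i=6: 324   i=7: 8
  i=8: 133   i=9: 346     …   i=17: 148
  i=18: 205
Match at i=18, j=2: a = 18·19 + 2 = 344.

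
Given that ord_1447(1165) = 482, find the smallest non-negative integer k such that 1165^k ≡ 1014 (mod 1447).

139

Baby-step giant-step with m = ceil(sqrt(482)) = 22.
Baby table (1165^j mod 1447 for j=0..21):
  0:1  1:1165  2:1386  3:1285  4:827  5:1200  6:198  7:597
  8:945  9:1205  10:235  11:292  12:135  13:999  14:447  15:1282
  16:226  17:1383  18:684  19:1010  20:239  21:611
Giant step factor: 1165^(-22) ≡ 531 (mod 1447).
Scan 1014·531^i mod 1447 for i = 0, 1, …:
  i=0: 1014   i=1: 150   i=2: 65   i=3: 1234
  i=4: 1210   i=5: 42   i=6: 597
Match at i=6, j=7: k = 6·22 + 7 = 139.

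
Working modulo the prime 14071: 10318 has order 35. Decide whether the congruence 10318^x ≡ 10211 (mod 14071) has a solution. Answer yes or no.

no

10211 ∈ ⟨10318⟩ iff 10211^35 ≡ 1 (mod 14071), since |⟨10318⟩| = 35.
10211^35 mod 14071 = 13487.
Since 13487 ≠ 1, 10211 does not lie in the subgroup.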